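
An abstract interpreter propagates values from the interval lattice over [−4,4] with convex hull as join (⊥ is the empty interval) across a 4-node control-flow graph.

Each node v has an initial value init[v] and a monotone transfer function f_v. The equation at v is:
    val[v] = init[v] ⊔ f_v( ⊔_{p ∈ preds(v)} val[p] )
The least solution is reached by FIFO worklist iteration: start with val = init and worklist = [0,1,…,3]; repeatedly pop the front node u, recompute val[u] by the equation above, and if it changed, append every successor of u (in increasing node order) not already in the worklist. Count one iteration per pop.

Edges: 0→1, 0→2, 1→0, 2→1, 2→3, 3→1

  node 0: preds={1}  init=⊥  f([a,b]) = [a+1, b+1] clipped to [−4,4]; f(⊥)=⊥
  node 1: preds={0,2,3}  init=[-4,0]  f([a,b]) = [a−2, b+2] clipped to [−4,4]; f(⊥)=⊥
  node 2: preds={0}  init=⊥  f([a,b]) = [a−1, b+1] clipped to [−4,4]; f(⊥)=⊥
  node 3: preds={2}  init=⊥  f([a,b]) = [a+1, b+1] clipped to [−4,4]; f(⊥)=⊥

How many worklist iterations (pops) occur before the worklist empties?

11

Trace (11 dequeues):
  [1] u=0 | in [-4,0] | out [-3,1] | prev ⊥ | push {}
  [2] u=1 | in [-3,1] | out [-4,3] | prev [-4,0] | push {0}
  [3] u=2 | in [-3,1] | out [-4,2] | prev ⊥ | push {1}
  [4] u=3 | in [-4,2] | out [-3,3] | prev ⊥ | push {}
  [5] u=0 | in [-4,3] | out [-3,4] | prev [-3,1] | push {2}
  [6] u=1 | in [-4,4] | out [-4,4] | prev [-4,3] | push {0}
  [7] u=2 | in [-3,4] | out [-4,4] | prev [-4,2] | push {1,3}
  [8] u=0 | in [-4,4] | out [-3,4] | ==
  [9] u=1 | in [-4,4] | out [-4,4] | ==
  [10] u=3 | in [-4,4] | out [-3,4] | prev [-3,3] | push {1}
  [11] u=1 | in [-4,4] | out [-4,4] | ==

Converged values:
  [0] [-3,4]
  [1] [-4,4]
  [2] [-4,4]
  [3] [-3,4]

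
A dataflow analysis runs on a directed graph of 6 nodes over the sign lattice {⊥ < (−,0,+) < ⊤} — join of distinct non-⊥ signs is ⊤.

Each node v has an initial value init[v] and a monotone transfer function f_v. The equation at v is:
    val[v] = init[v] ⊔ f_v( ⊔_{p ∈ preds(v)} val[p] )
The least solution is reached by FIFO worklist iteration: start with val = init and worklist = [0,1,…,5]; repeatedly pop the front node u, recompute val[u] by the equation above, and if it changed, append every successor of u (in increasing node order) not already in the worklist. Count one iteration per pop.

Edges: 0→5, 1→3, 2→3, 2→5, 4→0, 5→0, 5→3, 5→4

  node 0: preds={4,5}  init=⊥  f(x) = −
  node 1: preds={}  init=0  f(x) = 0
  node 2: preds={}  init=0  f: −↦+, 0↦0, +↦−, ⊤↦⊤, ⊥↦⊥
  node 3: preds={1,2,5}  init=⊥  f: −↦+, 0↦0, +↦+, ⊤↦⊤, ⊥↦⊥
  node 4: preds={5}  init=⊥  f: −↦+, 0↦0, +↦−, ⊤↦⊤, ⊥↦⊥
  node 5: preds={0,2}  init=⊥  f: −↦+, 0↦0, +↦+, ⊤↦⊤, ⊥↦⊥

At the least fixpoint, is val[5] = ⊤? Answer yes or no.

yes

Trace (10 dequeues):
  [1] u=0 | in ⊥ | out − | prev ⊥ | push {}
  [2] u=1 | in ⊥ | out 0 | ==
  [3] u=2 | in ⊥ | out 0 | ==
  [4] u=3 | in 0 | out 0 | prev ⊥ | push {}
  [5] u=4 | in ⊥ | out ⊥ | ==
  [6] u=5 | in ⊤ | out ⊤ | prev ⊥ | push {0,3,4}
  [7] u=0 | in ⊤ | out − | ==
  [8] u=3 | in ⊤ | out ⊤ | prev 0 | push {}
  [9] u=4 | in ⊤ | out ⊤ | prev ⊥ | push {0}
  [10] u=0 | in ⊤ | out − | ==

Converged values:
  [0] −
  [1] 0
  [2] 0
  [3] ⊤
  [4] ⊤
  [5] ⊤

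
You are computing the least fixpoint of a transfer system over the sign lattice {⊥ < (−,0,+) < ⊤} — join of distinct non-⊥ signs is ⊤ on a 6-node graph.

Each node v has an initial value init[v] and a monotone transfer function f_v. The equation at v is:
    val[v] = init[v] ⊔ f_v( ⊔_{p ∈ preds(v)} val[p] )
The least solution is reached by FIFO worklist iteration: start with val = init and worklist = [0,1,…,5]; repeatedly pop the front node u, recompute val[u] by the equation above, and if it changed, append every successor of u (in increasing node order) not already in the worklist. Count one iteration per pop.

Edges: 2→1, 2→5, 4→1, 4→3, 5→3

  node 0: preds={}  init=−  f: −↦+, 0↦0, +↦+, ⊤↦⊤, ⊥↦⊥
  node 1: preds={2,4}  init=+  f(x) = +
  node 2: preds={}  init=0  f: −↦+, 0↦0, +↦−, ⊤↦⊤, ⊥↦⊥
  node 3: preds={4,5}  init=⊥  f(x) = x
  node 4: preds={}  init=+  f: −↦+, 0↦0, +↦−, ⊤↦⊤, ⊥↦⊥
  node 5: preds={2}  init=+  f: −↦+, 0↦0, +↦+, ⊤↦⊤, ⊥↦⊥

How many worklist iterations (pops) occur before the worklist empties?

Trace (7 dequeues):
  [1] u=0 | in ⊥ | out − | ==
  [2] u=1 | in ⊤ | out + | ==
  [3] u=2 | in ⊥ | out 0 | ==
  [4] u=3 | in + | out + | prev ⊥ | push {}
  [5] u=4 | in ⊥ | out + | ==
  [6] u=5 | in 0 | out ⊤ | prev + | push {3}
  [7] u=3 | in ⊤ | out ⊤ | prev + | push {}

Converged values:
  [0] −
  [1] +
  [2] 0
  [3] ⊤
  [4] +
  [5] ⊤

7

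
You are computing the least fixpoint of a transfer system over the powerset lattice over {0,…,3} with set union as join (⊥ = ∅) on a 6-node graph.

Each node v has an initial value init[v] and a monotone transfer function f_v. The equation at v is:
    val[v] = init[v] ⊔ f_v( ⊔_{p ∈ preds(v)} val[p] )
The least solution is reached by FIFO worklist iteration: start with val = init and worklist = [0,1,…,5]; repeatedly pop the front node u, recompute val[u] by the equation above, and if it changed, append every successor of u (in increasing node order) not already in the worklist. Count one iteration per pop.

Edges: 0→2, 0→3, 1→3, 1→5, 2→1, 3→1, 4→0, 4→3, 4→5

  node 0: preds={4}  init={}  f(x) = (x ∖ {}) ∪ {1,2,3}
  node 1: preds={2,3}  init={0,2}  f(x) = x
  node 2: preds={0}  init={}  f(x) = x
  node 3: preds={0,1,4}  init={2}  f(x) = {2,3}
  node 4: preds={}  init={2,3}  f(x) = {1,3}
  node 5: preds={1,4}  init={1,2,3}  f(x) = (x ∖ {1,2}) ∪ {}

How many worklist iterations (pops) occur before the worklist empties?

Trace (10 dequeues):
  [1] u=0 | in {2,3} | out {1,2,3} | prev {} | push {}
  [2] u=1 | in {2} | out {0,2} | ==
  [3] u=2 | in {1,2,3} | out {1,2,3} | prev {} | push {1}
  [4] u=3 | in {0,1,2,3} | out {2,3} | prev {2} | push {}
  [5] u=4 | in {} | out {1,2,3} | prev {2,3} | push {0,3}
  [6] u=5 | in {0,1,2,3} | out {0,1,2,3} | prev {1,2,3} | push {}
  [7] u=1 | in {1,2,3} | out {0,1,2,3} | prev {0,2} | push {5}
  [8] u=0 | in {1,2,3} | out {1,2,3} | ==
  [9] u=3 | in {0,1,2,3} | out {2,3} | ==
  [10] u=5 | in {0,1,2,3} | out {0,1,2,3} | ==

Converged values:
  [0] {1,2,3}
  [1] {0,1,2,3}
  [2] {1,2,3}
  [3] {2,3}
  [4] {1,2,3}
  [5] {0,1,2,3}

10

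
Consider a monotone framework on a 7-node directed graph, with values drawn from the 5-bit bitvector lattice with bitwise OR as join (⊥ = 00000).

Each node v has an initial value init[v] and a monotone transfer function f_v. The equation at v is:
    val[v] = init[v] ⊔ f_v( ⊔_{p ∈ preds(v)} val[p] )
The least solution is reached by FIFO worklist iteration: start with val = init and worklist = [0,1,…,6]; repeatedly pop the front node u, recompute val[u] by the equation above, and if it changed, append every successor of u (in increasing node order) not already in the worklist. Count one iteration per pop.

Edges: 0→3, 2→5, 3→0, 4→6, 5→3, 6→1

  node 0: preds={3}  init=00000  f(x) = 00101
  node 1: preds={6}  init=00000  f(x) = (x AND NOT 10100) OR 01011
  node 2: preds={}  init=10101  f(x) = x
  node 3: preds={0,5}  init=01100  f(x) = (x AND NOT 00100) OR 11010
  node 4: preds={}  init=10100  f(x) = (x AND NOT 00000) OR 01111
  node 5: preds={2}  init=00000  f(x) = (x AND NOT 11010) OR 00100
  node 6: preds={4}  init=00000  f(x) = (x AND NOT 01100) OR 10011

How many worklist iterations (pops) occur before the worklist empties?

Worklist (10 pops):
  #1 pop 0: in=01100 → 00101 (was 00000); enqueue []
  #2 pop 1: in=00000 → 01011 (was 00000); enqueue []
  #3 pop 2: in=00000 → 10101 (no change)
  #4 pop 3: in=00101 → 11111 (was 01100); enqueue [0]
  #5 pop 4: in=00000 → 11111 (was 10100); enqueue []
  #6 pop 5: in=10101 → 00101 (was 00000); enqueue [3]
  #7 pop 6: in=11111 → 10011 (was 00000); enqueue [1]
  #8 pop 0: in=11111 → 00101 (no change)
  #9 pop 3: in=00101 → 11111 (no change)
  #10 pop 1: in=10011 → 01011 (no change)

Fixpoint:
  val[0] = 00101
  val[1] = 01011
  val[2] = 10101
  val[3] = 11111
  val[4] = 11111
  val[5] = 00101
  val[6] = 10011

10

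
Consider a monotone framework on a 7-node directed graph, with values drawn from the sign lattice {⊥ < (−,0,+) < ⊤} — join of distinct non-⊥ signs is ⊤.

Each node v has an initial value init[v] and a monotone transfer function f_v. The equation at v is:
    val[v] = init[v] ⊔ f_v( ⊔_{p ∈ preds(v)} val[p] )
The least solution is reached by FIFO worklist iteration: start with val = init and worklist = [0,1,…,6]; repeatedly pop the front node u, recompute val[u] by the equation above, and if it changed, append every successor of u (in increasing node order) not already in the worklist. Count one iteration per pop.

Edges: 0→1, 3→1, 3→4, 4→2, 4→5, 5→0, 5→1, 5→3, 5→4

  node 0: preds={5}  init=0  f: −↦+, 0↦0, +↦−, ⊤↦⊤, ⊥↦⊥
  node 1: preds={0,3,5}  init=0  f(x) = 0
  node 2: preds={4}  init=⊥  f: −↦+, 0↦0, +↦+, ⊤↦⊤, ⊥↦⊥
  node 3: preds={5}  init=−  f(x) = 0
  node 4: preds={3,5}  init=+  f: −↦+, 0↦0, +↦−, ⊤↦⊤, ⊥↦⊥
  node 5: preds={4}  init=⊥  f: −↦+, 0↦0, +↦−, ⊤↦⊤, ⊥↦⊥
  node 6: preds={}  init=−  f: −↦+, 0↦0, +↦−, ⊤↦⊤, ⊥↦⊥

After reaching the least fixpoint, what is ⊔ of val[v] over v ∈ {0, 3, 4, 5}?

⊤

Worklist (13 pops):
  #1 pop 0: in=⊥ → 0 (no change)
  #2 pop 1: in=⊤ → 0 (no change)
  #3 pop 2: in=+ → + (was ⊥); enqueue []
  #4 pop 3: in=⊥ → ⊤ (was −); enqueue [1]
  #5 pop 4: in=⊤ → ⊤ (was +); enqueue [2]
  #6 pop 5: in=⊤ → ⊤ (was ⊥); enqueue [0,3,4]
  #7 pop 6: in=⊥ → − (no change)
  #8 pop 1: in=⊤ → 0 (no change)
  #9 pop 2: in=⊤ → ⊤ (was +); enqueue []
  #10 pop 0: in=⊤ → ⊤ (was 0); enqueue [1]
  #11 pop 3: in=⊤ → ⊤ (no change)
  #12 pop 4: in=⊤ → ⊤ (no change)
  #13 pop 1: in=⊤ → 0 (no change)

Fixpoint:
  val[0] = ⊤
  val[1] = 0
  val[2] = ⊤
  val[3] = ⊤
  val[4] = ⊤
  val[5] = ⊤
  val[6] = −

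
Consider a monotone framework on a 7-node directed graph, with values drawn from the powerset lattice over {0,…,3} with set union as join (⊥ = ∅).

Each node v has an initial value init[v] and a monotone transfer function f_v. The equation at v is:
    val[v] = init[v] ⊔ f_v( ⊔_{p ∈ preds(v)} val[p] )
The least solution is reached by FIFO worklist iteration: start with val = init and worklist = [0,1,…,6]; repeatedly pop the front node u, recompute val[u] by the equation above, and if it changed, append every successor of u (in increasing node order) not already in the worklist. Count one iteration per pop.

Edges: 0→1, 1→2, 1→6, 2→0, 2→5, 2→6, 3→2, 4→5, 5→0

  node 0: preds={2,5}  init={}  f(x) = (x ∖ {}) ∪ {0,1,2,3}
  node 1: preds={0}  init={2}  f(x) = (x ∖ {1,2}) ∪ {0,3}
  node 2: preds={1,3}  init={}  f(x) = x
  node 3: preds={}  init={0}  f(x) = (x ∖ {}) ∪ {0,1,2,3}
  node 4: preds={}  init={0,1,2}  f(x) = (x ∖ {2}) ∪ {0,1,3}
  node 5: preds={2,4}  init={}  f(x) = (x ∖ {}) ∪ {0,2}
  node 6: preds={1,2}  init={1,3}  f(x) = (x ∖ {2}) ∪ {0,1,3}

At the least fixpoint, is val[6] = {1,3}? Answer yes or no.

Worklist (12 pops):
  #1 pop 0: in={} → {0,1,2,3} (was {}); enqueue []
  #2 pop 1: in={0,1,2,3} → {0,2,3} (was {2}); enqueue []
  #3 pop 2: in={0,2,3} → {0,2,3} (was {}); enqueue [0]
  #4 pop 3: in={} → {0,1,2,3} (was {0}); enqueue [2]
  #5 pop 4: in={} → {0,1,2,3} (was {0,1,2}); enqueue []
  #6 pop 5: in={0,1,2,3} → {0,1,2,3} (was {}); enqueue []
  #7 pop 6: in={0,2,3} → {0,1,3} (was {1,3}); enqueue []
  #8 pop 0: in={0,1,2,3} → {0,1,2,3} (no change)
  #9 pop 2: in={0,1,2,3} → {0,1,2,3} (was {0,2,3}); enqueue [0,5,6]
  #10 pop 0: in={0,1,2,3} → {0,1,2,3} (no change)
  #11 pop 5: in={0,1,2,3} → {0,1,2,3} (no change)
  #12 pop 6: in={0,1,2,3} → {0,1,3} (no change)

Fixpoint:
  val[0] = {0,1,2,3}
  val[1] = {0,2,3}
  val[2] = {0,1,2,3}
  val[3] = {0,1,2,3}
  val[4] = {0,1,2,3}
  val[5] = {0,1,2,3}
  val[6] = {0,1,3}

no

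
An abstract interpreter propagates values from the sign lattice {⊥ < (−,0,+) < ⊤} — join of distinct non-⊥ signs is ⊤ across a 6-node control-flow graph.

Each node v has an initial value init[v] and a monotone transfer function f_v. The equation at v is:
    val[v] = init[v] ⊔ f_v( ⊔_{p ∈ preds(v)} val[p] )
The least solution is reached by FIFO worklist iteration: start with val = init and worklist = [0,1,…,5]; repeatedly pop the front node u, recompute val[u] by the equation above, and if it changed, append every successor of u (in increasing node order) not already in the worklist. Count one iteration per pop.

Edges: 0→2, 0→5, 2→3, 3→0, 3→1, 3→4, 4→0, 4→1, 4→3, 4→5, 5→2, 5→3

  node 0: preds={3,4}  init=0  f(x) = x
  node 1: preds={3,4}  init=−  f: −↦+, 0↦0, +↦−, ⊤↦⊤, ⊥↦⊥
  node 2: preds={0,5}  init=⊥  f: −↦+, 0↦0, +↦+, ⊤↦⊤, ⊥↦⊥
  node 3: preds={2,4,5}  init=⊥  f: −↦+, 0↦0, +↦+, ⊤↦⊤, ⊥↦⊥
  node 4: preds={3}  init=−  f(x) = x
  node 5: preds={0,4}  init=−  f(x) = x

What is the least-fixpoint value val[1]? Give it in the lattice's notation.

Iteration log — 10 steps:
  step 1. node 0  ⊔preds=−  new=⊤  old=0  +wl: 
  step 2. node 1  ⊔preds=−  new=⊤  old=−  +wl: 
  step 3. node 2  ⊔preds=⊤  new=⊤  old=⊥  +wl: 
  step 4. node 3  ⊔preds=⊤  new=⊤  old=⊥  +wl: 0,1
  step 5. node 4  ⊔preds=⊤  new=⊤  old=−  +wl: 3
  step 6. node 5  ⊔preds=⊤  new=⊤  old=−  +wl: 2
  step 7. node 0  ⊔preds=⊤  new=⊤  stable
  step 8. node 1  ⊔preds=⊤  new=⊤  stable
  step 9. node 3  ⊔preds=⊤  new=⊤  stable
  step 10. node 2  ⊔preds=⊤  new=⊤  stable

Least fixpoint reached:
  node 0: ⊤
  node 1: ⊤
  node 2: ⊤
  node 3: ⊤
  node 4: ⊤
  node 5: ⊤

⊤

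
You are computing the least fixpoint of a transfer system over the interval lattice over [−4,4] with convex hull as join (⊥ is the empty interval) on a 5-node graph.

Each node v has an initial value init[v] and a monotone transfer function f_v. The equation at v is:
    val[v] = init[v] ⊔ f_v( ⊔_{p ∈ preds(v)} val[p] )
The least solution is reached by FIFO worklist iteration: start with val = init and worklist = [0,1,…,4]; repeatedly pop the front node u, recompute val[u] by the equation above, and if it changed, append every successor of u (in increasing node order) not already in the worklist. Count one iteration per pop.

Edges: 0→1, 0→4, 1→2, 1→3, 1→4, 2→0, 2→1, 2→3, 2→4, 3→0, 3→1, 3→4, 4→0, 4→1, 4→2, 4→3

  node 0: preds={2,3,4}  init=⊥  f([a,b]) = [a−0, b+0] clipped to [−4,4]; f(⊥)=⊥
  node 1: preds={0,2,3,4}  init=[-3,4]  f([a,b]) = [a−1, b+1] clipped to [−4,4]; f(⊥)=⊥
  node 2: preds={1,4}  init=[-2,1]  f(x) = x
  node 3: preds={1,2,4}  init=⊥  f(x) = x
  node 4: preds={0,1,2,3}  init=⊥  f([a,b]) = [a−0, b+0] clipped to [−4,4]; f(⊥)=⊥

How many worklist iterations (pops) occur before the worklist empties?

Worklist (15 pops):
  #1 pop 0: in=[-2,1] → [-2,1] (was ⊥); enqueue []
  #2 pop 1: in=[-2,1] → [-3,4] (no change)
  #3 pop 2: in=[-3,4] → [-3,4] (was [-2,1]); enqueue [0,1]
  #4 pop 3: in=[-3,4] → [-3,4] (was ⊥); enqueue []
  #5 pop 4: in=[-3,4] → [-3,4] (was ⊥); enqueue [2,3]
  #6 pop 0: in=[-3,4] → [-3,4] (was [-2,1]); enqueue [4]
  #7 pop 1: in=[-3,4] → [-4,4] (was [-3,4]); enqueue []
  #8 pop 2: in=[-4,4] → [-4,4] (was [-3,4]); enqueue [0,1]
  #9 pop 3: in=[-4,4] → [-4,4] (was [-3,4]); enqueue []
  #10 pop 4: in=[-4,4] → [-4,4] (was [-3,4]); enqueue [2,3]
  #11 pop 0: in=[-4,4] → [-4,4] (was [-3,4]); enqueue [4]
  #12 pop 1: in=[-4,4] → [-4,4] (no change)
  #13 pop 2: in=[-4,4] → [-4,4] (no change)
  #14 pop 3: in=[-4,4] → [-4,4] (no change)
  #15 pop 4: in=[-4,4] → [-4,4] (no change)

Fixpoint:
  val[0] = [-4,4]
  val[1] = [-4,4]
  val[2] = [-4,4]
  val[3] = [-4,4]
  val[4] = [-4,4]

15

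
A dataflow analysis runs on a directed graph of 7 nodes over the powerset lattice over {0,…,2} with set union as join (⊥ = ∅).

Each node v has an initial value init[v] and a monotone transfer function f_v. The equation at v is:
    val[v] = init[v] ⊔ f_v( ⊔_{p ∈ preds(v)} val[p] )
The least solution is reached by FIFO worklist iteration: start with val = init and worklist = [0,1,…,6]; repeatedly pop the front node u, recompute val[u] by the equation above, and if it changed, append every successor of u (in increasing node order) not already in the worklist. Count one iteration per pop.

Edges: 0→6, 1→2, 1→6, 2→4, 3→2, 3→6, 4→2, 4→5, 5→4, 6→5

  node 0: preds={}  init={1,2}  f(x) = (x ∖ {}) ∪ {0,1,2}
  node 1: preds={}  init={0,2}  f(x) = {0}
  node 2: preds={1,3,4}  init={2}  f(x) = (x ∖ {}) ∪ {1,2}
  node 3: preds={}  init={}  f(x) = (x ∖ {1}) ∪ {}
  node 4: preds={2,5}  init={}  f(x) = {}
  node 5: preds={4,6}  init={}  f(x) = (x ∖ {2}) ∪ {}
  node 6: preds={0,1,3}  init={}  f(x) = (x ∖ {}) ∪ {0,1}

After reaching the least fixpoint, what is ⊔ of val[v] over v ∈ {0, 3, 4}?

{0,1,2}

Worklist (9 pops):
  #1 pop 0: in={} → {0,1,2} (was {1,2}); enqueue []
  #2 pop 1: in={} → {0,2} (no change)
  #3 pop 2: in={0,2} → {0,1,2} (was {2}); enqueue []
  #4 pop 3: in={} → {} (no change)
  #5 pop 4: in={0,1,2} → {} (no change)
  #6 pop 5: in={} → {} (no change)
  #7 pop 6: in={0,1,2} → {0,1,2} (was {}); enqueue [5]
  #8 pop 5: in={0,1,2} → {0,1} (was {}); enqueue [4]
  #9 pop 4: in={0,1,2} → {} (no change)

Fixpoint:
  val[0] = {0,1,2}
  val[1] = {0,2}
  val[2] = {0,1,2}
  val[3] = {}
  val[4] = {}
  val[5] = {0,1}
  val[6] = {0,1,2}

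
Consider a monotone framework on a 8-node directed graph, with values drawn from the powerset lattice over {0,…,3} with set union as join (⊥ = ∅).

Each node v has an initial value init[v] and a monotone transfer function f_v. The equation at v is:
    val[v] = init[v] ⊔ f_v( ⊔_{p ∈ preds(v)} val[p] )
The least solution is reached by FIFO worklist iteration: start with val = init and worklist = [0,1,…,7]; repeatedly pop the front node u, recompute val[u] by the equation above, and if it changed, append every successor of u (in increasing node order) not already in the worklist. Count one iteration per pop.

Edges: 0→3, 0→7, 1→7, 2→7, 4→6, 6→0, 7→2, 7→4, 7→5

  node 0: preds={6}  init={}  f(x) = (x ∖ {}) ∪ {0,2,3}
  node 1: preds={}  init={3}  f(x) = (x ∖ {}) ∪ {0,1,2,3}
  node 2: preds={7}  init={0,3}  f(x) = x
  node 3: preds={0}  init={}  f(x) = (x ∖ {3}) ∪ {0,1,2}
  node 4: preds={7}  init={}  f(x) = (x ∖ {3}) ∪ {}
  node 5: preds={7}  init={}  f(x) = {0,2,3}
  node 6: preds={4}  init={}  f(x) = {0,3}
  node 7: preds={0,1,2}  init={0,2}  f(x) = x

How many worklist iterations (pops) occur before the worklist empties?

Iteration log — 14 steps:
  step 1. node 0  ⊔preds={}  new={0,2,3}  old={}  +wl: 
  step 2. node 1  ⊔preds={}  new={0,1,2,3}  old={3}  +wl: 
  step 3. node 2  ⊔preds={0,2}  new={0,2,3}  old={0,3}  +wl: 
  step 4. node 3  ⊔preds={0,2,3}  new={0,1,2}  old={}  +wl: 
  step 5. node 4  ⊔preds={0,2}  new={0,2}  old={}  +wl: 
  step 6. node 5  ⊔preds={0,2}  new={0,2,3}  old={}  +wl: 
  step 7. node 6  ⊔preds={0,2}  new={0,3}  old={}  +wl: 0
  step 8. node 7  ⊔preds={0,1,2,3}  new={0,1,2,3}  old={0,2}  +wl: 2,4,5
  step 9. node 0  ⊔preds={0,3}  new={0,2,3}  stable
  step 10. node 2  ⊔preds={0,1,2,3}  new={0,1,2,3}  old={0,2,3}  +wl: 7
  step 11. node 4  ⊔preds={0,1,2,3}  new={0,1,2}  old={0,2}  +wl: 6
  step 12. node 5  ⊔preds={0,1,2,3}  new={0,2,3}  stable
  step 13. node 7  ⊔preds={0,1,2,3}  new={0,1,2,3}  stable
  step 14. node 6  ⊔preds={0,1,2}  new={0,3}  stable

Least fixpoint reached:
  node 0: {0,2,3}
  node 1: {0,1,2,3}
  node 2: {0,1,2,3}
  node 3: {0,1,2}
  node 4: {0,1,2}
  node 5: {0,2,3}
  node 6: {0,3}
  node 7: {0,1,2,3}

14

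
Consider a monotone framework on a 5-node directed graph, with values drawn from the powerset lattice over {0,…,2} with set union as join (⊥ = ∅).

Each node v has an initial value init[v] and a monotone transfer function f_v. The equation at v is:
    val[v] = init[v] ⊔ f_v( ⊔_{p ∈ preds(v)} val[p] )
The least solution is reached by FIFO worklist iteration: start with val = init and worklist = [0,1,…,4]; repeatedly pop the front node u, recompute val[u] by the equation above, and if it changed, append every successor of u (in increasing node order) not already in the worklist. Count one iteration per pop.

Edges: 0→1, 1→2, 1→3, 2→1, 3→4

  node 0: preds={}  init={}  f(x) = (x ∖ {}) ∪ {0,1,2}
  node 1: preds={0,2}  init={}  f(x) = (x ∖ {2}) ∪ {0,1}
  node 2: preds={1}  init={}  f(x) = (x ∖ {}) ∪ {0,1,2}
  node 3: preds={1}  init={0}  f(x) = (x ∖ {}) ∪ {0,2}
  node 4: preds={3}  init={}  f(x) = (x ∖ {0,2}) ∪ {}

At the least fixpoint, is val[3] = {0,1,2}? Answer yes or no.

Iteration log — 6 steps:
  step 1. node 0  ⊔preds={}  new={0,1,2}  old={}  +wl: 
  step 2. node 1  ⊔preds={0,1,2}  new={0,1}  old={}  +wl: 
  step 3. node 2  ⊔preds={0,1}  new={0,1,2}  old={}  +wl: 1
  step 4. node 3  ⊔preds={0,1}  new={0,1,2}  old={0}  +wl: 
  step 5. node 4  ⊔preds={0,1,2}  new={1}  old={}  +wl: 
  step 6. node 1  ⊔preds={0,1,2}  new={0,1}  stable

Least fixpoint reached:
  node 0: {0,1,2}
  node 1: {0,1}
  node 2: {0,1,2}
  node 3: {0,1,2}
  node 4: {1}

yes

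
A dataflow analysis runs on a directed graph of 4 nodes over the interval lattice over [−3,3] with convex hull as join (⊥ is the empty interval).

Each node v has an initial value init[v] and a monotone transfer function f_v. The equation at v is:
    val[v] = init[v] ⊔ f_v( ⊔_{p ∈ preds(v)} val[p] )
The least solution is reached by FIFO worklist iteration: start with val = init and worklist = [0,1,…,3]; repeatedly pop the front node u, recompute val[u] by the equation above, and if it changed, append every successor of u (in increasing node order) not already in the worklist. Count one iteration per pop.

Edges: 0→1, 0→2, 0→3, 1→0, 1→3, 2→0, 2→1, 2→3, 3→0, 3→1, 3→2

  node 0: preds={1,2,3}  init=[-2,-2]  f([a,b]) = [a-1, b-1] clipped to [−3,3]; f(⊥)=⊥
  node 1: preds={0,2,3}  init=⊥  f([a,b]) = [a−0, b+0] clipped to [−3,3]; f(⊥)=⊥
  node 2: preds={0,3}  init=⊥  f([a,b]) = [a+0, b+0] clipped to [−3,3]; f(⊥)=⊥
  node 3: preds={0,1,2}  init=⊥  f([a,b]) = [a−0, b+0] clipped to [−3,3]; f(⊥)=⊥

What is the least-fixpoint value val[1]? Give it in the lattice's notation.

[-3,-2]

Iteration log — 11 steps:
  step 1. node 0  ⊔preds=⊥  new=[-2,-2]  stable
  step 2. node 1  ⊔preds=[-2,-2]  new=[-2,-2]  old=⊥  +wl: 0
  step 3. node 2  ⊔preds=[-2,-2]  new=[-2,-2]  old=⊥  +wl: 1
  step 4. node 3  ⊔preds=[-2,-2]  new=[-2,-2]  old=⊥  +wl: 2
  step 5. node 0  ⊔preds=[-2,-2]  new=[-3,-2]  old=[-2,-2]  +wl: 3
  step 6. node 1  ⊔preds=[-3,-2]  new=[-3,-2]  old=[-2,-2]  +wl: 0
  step 7. node 2  ⊔preds=[-3,-2]  new=[-3,-2]  old=[-2,-2]  +wl: 1
  step 8. node 3  ⊔preds=[-3,-2]  new=[-3,-2]  old=[-2,-2]  +wl: 2
  step 9. node 0  ⊔preds=[-3,-2]  new=[-3,-2]  stable
  step 10. node 1  ⊔preds=[-3,-2]  new=[-3,-2]  stable
  step 11. node 2  ⊔preds=[-3,-2]  new=[-3,-2]  stable

Least fixpoint reached:
  node 0: [-3,-2]
  node 1: [-3,-2]
  node 2: [-3,-2]
  node 3: [-3,-2]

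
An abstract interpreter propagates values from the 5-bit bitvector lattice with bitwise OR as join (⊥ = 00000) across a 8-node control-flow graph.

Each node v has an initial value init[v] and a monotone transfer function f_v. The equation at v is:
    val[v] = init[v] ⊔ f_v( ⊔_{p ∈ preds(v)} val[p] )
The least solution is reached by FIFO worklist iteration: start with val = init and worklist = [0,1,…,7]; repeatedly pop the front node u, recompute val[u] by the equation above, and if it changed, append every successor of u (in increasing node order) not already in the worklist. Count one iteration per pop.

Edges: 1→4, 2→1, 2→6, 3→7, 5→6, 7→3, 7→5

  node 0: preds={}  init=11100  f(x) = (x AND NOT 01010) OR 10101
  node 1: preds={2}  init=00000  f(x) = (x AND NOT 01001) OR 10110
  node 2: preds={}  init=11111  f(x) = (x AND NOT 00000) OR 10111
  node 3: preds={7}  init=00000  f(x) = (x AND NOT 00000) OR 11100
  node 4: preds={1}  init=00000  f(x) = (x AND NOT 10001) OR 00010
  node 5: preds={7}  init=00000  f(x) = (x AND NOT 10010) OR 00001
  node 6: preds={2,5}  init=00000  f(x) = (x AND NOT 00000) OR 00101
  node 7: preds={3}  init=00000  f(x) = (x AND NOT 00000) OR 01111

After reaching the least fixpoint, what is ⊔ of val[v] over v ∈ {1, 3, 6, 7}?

Iteration log — 12 steps:
  step 1. node 0  ⊔preds=00000  new=11101  old=11100  +wl: 
  step 2. node 1  ⊔preds=11111  new=10110  old=00000  +wl: 
  step 3. node 2  ⊔preds=00000  new=11111  stable
  step 4. node 3  ⊔preds=00000  new=11100  old=00000  +wl: 
  step 5. node 4  ⊔preds=10110  new=00110  old=00000  +wl: 
  step 6. node 5  ⊔preds=00000  new=00001  old=00000  +wl: 
  step 7. node 6  ⊔preds=11111  new=11111  old=00000  +wl: 
  step 8. node 7  ⊔preds=11100  new=11111  old=00000  +wl: 3,5
  step 9. node 3  ⊔preds=11111  new=11111  old=11100  +wl: 7
  step 10. node 5  ⊔preds=11111  new=01101  old=00001  +wl: 6
  step 11. node 7  ⊔preds=11111  new=11111  stable
  step 12. node 6  ⊔preds=11111  new=11111  stable

Least fixpoint reached:
  node 0: 11101
  node 1: 10110
  node 2: 11111
  node 3: 11111
  node 4: 00110
  node 5: 01101
  node 6: 11111
  node 7: 11111

11111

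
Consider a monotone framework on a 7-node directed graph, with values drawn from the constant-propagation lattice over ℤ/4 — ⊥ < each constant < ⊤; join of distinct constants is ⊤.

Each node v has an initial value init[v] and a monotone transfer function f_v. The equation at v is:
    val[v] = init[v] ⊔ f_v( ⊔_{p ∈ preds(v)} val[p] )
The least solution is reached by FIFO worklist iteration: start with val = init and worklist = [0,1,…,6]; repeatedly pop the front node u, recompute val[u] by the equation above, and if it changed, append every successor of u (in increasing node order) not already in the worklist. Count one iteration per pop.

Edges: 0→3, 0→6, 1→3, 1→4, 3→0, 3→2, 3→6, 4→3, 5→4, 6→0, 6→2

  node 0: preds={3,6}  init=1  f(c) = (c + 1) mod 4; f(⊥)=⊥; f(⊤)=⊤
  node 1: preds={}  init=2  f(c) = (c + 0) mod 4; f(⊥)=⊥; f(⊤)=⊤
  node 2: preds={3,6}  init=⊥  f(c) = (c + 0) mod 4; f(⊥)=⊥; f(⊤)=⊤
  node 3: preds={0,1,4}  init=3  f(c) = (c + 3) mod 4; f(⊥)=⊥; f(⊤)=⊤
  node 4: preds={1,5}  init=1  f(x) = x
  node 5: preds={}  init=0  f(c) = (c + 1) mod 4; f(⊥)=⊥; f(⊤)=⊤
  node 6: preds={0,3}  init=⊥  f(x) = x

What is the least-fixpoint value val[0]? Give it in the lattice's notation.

Trace (10 dequeues):
  [1] u=0 | in 3 | out ⊤ | prev 1 | push {}
  [2] u=1 | in ⊥ | out 2 | ==
  [3] u=2 | in 3 | out 3 | prev ⊥ | push {}
  [4] u=3 | in ⊤ | out ⊤ | prev 3 | push {0,2}
  [5] u=4 | in ⊤ | out ⊤ | prev 1 | push {3}
  [6] u=5 | in ⊥ | out 0 | ==
  [7] u=6 | in ⊤ | out ⊤ | prev ⊥ | push {}
  [8] u=0 | in ⊤ | out ⊤ | ==
  [9] u=2 | in ⊤ | out ⊤ | prev 3 | push {}
  [10] u=3 | in ⊤ | out ⊤ | ==

Converged values:
  [0] ⊤
  [1] 2
  [2] ⊤
  [3] ⊤
  [4] ⊤
  [5] 0
  [6] ⊤

⊤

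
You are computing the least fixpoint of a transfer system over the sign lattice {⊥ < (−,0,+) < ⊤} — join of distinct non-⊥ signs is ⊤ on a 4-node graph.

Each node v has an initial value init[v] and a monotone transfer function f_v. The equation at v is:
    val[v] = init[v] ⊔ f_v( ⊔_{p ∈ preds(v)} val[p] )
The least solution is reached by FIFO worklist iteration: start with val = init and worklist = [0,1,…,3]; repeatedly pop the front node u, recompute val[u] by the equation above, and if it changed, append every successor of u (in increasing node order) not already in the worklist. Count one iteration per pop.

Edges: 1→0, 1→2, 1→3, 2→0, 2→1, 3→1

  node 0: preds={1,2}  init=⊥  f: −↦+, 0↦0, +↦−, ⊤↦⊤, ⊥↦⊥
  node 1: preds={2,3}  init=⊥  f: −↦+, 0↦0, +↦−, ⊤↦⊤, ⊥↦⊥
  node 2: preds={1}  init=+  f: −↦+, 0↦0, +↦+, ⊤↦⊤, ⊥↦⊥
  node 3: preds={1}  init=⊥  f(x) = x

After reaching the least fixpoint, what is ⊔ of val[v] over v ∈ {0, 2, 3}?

⊤

Worklist (11 pops):
  #1 pop 0: in=+ → − (was ⊥); enqueue []
  #2 pop 1: in=+ → − (was ⊥); enqueue [0]
  #3 pop 2: in=− → + (no change)
  #4 pop 3: in=− → − (was ⊥); enqueue [1]
  #5 pop 0: in=⊤ → ⊤ (was −); enqueue []
  #6 pop 1: in=⊤ → ⊤ (was −); enqueue [0,2,3]
  #7 pop 0: in=⊤ → ⊤ (no change)
  #8 pop 2: in=⊤ → ⊤ (was +); enqueue [0,1]
  #9 pop 3: in=⊤ → ⊤ (was −); enqueue []
  #10 pop 0: in=⊤ → ⊤ (no change)
  #11 pop 1: in=⊤ → ⊤ (no change)

Fixpoint:
  val[0] = ⊤
  val[1] = ⊤
  val[2] = ⊤
  val[3] = ⊤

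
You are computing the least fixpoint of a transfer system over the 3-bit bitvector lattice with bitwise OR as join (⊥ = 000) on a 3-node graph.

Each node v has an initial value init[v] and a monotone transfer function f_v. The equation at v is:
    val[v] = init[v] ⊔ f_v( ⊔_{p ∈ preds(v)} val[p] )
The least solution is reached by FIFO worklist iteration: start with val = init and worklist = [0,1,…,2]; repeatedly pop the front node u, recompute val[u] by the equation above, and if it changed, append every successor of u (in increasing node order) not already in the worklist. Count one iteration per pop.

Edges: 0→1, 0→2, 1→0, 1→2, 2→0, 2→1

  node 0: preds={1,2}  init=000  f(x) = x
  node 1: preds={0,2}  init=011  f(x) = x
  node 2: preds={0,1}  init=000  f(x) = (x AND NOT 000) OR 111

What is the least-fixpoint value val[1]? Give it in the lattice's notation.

111

Worklist (7 pops):
  #1 pop 0: in=011 → 011 (was 000); enqueue []
  #2 pop 1: in=011 → 011 (no change)
  #3 pop 2: in=011 → 111 (was 000); enqueue [0,1]
  #4 pop 0: in=111 → 111 (was 011); enqueue [2]
  #5 pop 1: in=111 → 111 (was 011); enqueue [0]
  #6 pop 2: in=111 → 111 (no change)
  #7 pop 0: in=111 → 111 (no change)

Fixpoint:
  val[0] = 111
  val[1] = 111
  val[2] = 111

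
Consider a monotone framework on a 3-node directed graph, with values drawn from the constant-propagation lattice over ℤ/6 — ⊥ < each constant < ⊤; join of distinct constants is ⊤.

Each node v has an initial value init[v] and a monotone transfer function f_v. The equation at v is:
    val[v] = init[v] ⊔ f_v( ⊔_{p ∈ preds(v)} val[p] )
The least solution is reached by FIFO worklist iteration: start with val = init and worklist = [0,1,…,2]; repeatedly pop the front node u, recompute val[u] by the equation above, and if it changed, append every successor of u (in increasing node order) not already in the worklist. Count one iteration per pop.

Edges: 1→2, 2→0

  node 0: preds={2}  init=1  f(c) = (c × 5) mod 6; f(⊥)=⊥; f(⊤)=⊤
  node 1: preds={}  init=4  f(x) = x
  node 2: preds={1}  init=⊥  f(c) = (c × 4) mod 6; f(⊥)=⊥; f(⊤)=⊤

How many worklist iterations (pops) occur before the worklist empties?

Iteration log — 4 steps:
  step 1. node 0  ⊔preds=⊥  new=1  stable
  step 2. node 1  ⊔preds=⊥  new=4  stable
  step 3. node 2  ⊔preds=4  new=4  old=⊥  +wl: 0
  step 4. node 0  ⊔preds=4  new=⊤  old=1  +wl: 

Least fixpoint reached:
  node 0: ⊤
  node 1: 4
  node 2: 4

4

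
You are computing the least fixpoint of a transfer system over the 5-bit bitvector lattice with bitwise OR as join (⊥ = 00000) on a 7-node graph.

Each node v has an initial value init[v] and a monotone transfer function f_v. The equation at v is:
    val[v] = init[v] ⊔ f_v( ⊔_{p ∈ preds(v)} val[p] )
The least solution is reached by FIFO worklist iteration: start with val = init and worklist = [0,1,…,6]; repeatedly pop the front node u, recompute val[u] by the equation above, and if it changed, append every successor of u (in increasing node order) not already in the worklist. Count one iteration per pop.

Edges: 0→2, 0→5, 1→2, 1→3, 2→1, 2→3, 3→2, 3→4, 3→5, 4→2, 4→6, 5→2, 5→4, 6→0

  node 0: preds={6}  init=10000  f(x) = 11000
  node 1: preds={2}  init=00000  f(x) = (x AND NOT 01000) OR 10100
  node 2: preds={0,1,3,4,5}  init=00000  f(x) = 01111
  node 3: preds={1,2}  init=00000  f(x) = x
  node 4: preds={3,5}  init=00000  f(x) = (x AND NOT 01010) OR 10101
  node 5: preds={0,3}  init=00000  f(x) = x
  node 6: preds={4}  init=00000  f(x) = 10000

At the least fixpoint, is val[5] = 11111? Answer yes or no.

Iteration log — 12 steps:
  step 1. node 0  ⊔preds=00000  new=11000  old=10000  +wl: 
  step 2. node 1  ⊔preds=00000  new=10100  old=00000  +wl: 
  step 3. node 2  ⊔preds=11100  new=01111  old=00000  +wl: 1
  step 4. node 3  ⊔preds=11111  new=11111  old=00000  +wl: 2
  step 5. node 4  ⊔preds=11111  new=10101  old=00000  +wl: 
  step 6. node 5  ⊔preds=11111  new=11111  old=00000  +wl: 4
  step 7. node 6  ⊔preds=10101  new=10000  old=00000  +wl: 0
  step 8. node 1  ⊔preds=01111  new=10111  old=10100  +wl: 3
  step 9. node 2  ⊔preds=11111  new=01111  stable
  step 10. node 4  ⊔preds=11111  new=10101  stable
  step 11. node 0  ⊔preds=10000  new=11000  stable
  step 12. node 3  ⊔preds=11111  new=11111  stable

Least fixpoint reached:
  node 0: 11000
  node 1: 10111
  node 2: 01111
  node 3: 11111
  node 4: 10101
  node 5: 11111
  node 6: 10000

yes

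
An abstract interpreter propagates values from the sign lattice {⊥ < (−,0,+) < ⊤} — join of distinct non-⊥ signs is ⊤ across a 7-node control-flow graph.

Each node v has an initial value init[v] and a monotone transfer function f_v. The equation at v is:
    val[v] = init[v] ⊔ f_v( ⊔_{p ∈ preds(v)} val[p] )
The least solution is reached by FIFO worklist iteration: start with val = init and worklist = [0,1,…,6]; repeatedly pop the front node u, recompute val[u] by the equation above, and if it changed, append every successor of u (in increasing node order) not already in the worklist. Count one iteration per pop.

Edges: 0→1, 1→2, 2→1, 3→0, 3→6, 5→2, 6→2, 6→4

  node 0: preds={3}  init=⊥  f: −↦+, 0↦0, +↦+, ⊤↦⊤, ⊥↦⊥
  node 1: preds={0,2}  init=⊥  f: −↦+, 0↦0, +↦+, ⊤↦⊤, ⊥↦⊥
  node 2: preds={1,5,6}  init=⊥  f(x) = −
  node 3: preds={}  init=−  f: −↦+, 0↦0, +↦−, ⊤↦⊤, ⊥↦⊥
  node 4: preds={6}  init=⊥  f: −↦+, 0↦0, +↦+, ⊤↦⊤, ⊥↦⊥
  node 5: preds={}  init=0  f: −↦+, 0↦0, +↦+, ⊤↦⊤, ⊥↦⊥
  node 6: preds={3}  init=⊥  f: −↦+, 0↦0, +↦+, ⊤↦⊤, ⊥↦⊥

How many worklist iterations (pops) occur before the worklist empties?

10

Worklist (10 pops):
  #1 pop 0: in=− → + (was ⊥); enqueue []
  #2 pop 1: in=+ → + (was ⊥); enqueue []
  #3 pop 2: in=⊤ → − (was ⊥); enqueue [1]
  #4 pop 3: in=⊥ → − (no change)
  #5 pop 4: in=⊥ → ⊥ (no change)
  #6 pop 5: in=⊥ → 0 (no change)
  #7 pop 6: in=− → + (was ⊥); enqueue [2,4]
  #8 pop 1: in=⊤ → ⊤ (was +); enqueue []
  #9 pop 2: in=⊤ → − (no change)
  #10 pop 4: in=+ → + (was ⊥); enqueue []

Fixpoint:
  val[0] = +
  val[1] = ⊤
  val[2] = −
  val[3] = −
  val[4] = +
  val[5] = 0
  val[6] = +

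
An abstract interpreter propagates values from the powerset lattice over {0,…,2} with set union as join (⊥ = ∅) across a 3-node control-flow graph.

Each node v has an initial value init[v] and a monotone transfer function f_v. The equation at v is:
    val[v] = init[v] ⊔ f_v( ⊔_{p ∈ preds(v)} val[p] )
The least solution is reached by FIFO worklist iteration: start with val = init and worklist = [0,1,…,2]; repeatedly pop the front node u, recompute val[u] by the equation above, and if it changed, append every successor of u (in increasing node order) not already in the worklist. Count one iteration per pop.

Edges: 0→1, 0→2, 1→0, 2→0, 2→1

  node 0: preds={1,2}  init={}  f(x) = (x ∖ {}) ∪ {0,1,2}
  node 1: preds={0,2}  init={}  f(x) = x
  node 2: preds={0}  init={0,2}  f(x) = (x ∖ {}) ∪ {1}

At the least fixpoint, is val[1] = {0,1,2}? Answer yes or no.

yes

Worklist (5 pops):
  #1 pop 0: in={0,2} → {0,1,2} (was {}); enqueue []
  #2 pop 1: in={0,1,2} → {0,1,2} (was {}); enqueue [0]
  #3 pop 2: in={0,1,2} → {0,1,2} (was {0,2}); enqueue [1]
  #4 pop 0: in={0,1,2} → {0,1,2} (no change)
  #5 pop 1: in={0,1,2} → {0,1,2} (no change)

Fixpoint:
  val[0] = {0,1,2}
  val[1] = {0,1,2}
  val[2] = {0,1,2}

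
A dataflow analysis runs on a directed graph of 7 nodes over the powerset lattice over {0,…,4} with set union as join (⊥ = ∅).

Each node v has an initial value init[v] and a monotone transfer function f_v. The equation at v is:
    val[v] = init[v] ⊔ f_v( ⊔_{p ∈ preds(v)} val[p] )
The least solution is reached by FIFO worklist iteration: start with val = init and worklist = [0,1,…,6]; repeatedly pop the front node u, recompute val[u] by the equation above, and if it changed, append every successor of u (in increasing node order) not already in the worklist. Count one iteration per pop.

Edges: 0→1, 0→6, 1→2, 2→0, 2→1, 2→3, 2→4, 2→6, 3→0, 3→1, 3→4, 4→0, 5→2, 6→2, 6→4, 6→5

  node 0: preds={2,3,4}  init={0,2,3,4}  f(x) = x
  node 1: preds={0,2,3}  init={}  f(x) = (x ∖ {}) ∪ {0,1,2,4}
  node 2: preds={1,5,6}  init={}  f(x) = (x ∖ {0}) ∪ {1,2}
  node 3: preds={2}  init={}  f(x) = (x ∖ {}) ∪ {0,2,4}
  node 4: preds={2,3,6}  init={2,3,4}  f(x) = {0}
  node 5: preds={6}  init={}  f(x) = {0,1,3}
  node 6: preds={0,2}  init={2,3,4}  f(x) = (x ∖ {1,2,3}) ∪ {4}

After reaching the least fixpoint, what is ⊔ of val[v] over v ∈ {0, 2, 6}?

{0,1,2,3,4}

Trace (13 dequeues):
  [1] u=0 | in {2,3,4} | out {0,2,3,4} | ==
  [2] u=1 | in {0,2,3,4} | out {0,1,2,3,4} | prev {} | push {}
  [3] u=2 | in {0,1,2,3,4} | out {1,2,3,4} | prev {} | push {0,1}
  [4] u=3 | in {1,2,3,4} | out {0,1,2,3,4} | prev {} | push {}
  [5] u=4 | in {0,1,2,3,4} | out {0,2,3,4} | prev {2,3,4} | push {}
  [6] u=5 | in {2,3,4} | out {0,1,3} | prev {} | push {2}
  [7] u=6 | in {0,1,2,3,4} | out {0,2,3,4} | prev {2,3,4} | push {4,5}
  [8] u=0 | in {0,1,2,3,4} | out {0,1,2,3,4} | prev {0,2,3,4} | push {6}
  [9] u=1 | in {0,1,2,3,4} | out {0,1,2,3,4} | ==
  [10] u=2 | in {0,1,2,3,4} | out {1,2,3,4} | ==
  [11] u=4 | in {0,1,2,3,4} | out {0,2,3,4} | ==
  [12] u=5 | in {0,2,3,4} | out {0,1,3} | ==
  [13] u=6 | in {0,1,2,3,4} | out {0,2,3,4} | ==

Converged values:
  [0] {0,1,2,3,4}
  [1] {0,1,2,3,4}
  [2] {1,2,3,4}
  [3] {0,1,2,3,4}
  [4] {0,2,3,4}
  [5] {0,1,3}
  [6] {0,2,3,4}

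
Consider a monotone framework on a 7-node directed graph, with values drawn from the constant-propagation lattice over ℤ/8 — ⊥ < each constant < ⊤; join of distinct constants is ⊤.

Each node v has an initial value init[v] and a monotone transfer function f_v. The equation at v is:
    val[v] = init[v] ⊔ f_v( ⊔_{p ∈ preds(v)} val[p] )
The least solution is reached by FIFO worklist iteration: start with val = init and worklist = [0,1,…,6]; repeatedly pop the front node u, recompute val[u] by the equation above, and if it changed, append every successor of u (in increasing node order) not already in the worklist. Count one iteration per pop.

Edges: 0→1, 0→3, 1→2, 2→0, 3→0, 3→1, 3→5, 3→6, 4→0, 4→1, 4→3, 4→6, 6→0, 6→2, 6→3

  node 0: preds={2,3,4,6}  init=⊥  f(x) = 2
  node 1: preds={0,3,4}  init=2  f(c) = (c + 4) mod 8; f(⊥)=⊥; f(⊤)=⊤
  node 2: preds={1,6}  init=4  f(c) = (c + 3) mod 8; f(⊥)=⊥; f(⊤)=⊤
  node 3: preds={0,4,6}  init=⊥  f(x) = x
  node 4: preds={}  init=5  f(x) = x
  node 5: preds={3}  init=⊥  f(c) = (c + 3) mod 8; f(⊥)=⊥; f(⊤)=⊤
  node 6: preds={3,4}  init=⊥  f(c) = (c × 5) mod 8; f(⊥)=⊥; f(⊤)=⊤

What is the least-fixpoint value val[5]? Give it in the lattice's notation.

Worklist (11 pops):
  #1 pop 0: in=⊤ → 2 (was ⊥); enqueue []
  #2 pop 1: in=⊤ → ⊤ (was 2); enqueue []
  #3 pop 2: in=⊤ → ⊤ (was 4); enqueue [0]
  #4 pop 3: in=⊤ → ⊤ (was ⊥); enqueue [1]
  #5 pop 4: in=⊥ → 5 (no change)
  #6 pop 5: in=⊤ → ⊤ (was ⊥); enqueue []
  #7 pop 6: in=⊤ → ⊤ (was ⊥); enqueue [2,3]
  #8 pop 0: in=⊤ → 2 (no change)
  #9 pop 1: in=⊤ → ⊤ (no change)
  #10 pop 2: in=⊤ → ⊤ (no change)
  #11 pop 3: in=⊤ → ⊤ (no change)

Fixpoint:
  val[0] = 2
  val[1] = ⊤
  val[2] = ⊤
  val[3] = ⊤
  val[4] = 5
  val[5] = ⊤
  val[6] = ⊤

⊤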